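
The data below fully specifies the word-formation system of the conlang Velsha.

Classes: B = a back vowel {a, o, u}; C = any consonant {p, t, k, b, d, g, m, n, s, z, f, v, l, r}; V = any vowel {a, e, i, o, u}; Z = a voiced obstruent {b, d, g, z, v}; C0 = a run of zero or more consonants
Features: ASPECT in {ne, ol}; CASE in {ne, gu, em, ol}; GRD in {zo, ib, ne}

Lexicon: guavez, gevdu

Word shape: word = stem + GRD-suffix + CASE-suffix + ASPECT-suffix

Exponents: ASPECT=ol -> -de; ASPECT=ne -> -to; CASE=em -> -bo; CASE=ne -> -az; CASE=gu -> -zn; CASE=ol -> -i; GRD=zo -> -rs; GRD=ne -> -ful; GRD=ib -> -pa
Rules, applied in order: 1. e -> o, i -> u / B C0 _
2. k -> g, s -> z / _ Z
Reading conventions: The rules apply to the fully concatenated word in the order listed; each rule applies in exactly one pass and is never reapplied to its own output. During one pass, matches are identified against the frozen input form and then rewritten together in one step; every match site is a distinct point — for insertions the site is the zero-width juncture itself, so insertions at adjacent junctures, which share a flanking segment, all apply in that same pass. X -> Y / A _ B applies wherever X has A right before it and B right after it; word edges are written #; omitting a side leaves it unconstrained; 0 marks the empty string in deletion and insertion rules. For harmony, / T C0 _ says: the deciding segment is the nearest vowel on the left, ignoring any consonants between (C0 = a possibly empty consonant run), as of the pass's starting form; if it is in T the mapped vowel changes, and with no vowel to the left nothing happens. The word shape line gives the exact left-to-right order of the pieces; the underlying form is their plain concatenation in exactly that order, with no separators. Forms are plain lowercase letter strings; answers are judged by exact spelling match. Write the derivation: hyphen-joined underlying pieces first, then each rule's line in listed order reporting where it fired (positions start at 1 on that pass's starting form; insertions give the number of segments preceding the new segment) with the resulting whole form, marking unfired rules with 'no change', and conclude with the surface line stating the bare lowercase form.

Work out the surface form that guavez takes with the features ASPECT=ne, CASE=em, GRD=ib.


underlying: guavez-pa-bo-to
1. e -> o, i -> u / B C0 _: fires at position(s) 5: guavozpaboto
2. k -> g, s -> z / _ Z: no change
surface: guavozpaboto


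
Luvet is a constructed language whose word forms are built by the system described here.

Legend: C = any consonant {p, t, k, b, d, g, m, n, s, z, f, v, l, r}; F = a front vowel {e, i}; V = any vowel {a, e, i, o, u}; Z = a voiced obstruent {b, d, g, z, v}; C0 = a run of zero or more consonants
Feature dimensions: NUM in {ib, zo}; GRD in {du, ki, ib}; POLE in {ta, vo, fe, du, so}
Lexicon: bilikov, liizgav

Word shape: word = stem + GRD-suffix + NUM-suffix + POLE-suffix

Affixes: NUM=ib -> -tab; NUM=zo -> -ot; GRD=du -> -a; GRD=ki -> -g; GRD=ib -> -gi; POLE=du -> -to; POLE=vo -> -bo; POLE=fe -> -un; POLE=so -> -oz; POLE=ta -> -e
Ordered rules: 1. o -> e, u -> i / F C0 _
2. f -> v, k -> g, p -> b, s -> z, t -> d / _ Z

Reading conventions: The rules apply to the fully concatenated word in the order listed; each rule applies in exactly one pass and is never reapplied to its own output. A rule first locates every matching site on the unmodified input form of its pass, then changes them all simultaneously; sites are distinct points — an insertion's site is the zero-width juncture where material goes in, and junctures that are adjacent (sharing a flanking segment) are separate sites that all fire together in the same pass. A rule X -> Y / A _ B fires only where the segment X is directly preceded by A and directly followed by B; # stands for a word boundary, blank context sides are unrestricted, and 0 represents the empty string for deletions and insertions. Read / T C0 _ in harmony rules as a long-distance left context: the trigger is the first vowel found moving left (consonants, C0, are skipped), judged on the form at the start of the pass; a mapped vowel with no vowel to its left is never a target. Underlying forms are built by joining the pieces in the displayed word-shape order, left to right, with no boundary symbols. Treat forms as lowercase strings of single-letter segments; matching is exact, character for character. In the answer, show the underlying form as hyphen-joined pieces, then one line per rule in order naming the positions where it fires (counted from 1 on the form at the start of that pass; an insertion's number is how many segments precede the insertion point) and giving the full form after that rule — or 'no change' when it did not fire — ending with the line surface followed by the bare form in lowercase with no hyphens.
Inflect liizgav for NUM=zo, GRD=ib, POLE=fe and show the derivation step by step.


underlying: liizgav-gi-ot-un
1. o -> e, u -> i / F C0 _: fires at position(s) 10: liizgavgietun
2. f -> v, k -> g, p -> b, s -> z, t -> d / _ Z: no change
surface: liizgavgietun


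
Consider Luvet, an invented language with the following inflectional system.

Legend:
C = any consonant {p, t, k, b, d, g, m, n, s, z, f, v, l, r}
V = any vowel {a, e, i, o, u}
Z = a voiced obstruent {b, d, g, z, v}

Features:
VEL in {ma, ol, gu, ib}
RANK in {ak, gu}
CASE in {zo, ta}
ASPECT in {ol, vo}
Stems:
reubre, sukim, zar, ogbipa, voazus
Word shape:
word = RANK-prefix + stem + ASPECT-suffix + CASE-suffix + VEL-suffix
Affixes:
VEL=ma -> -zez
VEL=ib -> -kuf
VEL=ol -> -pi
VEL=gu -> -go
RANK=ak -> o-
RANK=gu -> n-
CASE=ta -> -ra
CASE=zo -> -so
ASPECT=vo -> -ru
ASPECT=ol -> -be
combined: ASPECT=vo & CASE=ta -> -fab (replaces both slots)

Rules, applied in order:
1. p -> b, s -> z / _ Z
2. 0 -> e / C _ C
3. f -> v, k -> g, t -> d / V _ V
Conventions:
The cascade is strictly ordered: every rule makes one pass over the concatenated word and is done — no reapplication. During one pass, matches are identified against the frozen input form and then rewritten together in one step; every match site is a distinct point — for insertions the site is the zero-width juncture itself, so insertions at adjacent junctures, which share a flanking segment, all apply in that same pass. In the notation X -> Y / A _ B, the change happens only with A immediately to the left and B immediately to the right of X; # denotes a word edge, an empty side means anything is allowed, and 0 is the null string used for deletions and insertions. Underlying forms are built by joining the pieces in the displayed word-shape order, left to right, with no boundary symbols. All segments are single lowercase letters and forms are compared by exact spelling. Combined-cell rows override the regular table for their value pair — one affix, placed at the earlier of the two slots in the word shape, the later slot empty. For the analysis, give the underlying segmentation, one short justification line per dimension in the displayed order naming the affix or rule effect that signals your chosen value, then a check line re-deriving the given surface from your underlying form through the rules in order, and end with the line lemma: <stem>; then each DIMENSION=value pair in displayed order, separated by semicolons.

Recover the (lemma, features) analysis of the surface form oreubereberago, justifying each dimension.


underlying: o-reubre-be-ra-go
VEL=gu - signalled by the affix -go
RANK=ak - signalled by the affix o-
CASE=ta - signalled by the affix -ra
ASPECT=ol - signalled by the affix -be
check: oreubreberago -> oreubreberago -> oreubereberago -> oreubereberago
lemma: reubre; VEL=gu; RANK=ak; CASE=ta; ASPECT=ol


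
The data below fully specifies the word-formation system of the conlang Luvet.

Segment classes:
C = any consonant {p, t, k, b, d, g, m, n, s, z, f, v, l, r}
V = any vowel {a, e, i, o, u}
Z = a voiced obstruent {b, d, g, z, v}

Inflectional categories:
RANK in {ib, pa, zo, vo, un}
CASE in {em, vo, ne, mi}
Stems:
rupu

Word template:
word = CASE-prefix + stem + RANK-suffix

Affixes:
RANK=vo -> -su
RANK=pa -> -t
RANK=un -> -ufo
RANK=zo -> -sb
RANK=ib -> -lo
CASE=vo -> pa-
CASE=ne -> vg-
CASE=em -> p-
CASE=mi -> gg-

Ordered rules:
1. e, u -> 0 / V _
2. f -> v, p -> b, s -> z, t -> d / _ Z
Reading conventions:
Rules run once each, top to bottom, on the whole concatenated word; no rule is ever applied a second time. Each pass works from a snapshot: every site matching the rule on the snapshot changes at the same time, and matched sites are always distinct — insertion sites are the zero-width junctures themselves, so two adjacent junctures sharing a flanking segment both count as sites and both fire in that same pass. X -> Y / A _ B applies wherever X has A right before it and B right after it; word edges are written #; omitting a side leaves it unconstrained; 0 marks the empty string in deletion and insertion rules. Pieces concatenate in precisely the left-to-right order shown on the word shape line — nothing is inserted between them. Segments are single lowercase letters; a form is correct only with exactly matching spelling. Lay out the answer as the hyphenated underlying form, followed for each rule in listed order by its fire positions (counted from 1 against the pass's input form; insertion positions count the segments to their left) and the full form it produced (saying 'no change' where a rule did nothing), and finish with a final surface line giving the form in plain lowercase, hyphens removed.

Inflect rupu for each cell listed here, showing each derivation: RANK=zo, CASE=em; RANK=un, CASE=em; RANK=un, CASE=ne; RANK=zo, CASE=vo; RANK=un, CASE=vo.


cell RANK=zo, CASE=em:
underlying: p-rupu-sb
1. e, u -> 0 / V _: no change
2. f -> v, p -> b, s -> z, t -> d / _ Z: fires at position(s) 6: prupuzb
surface: prupuzb

cell RANK=un, CASE=em:
underlying: p-rupu-ufo
1. e, u -> 0 / V _: fires at position(s) 6: prupufo
2. f -> v, p -> b, s -> z, t -> d / _ Z: no change
surface: prupufo

cell RANK=un, CASE=ne:
underlying: vg-rupu-ufo
1. e, u -> 0 / V _: fires at position(s) 7: vgrupufo
2. f -> v, p -> b, s -> z, t -> d / _ Z: no change
surface: vgrupufo

cell RANK=zo, CASE=vo:
underlying: pa-rupu-sb
1. e, u -> 0 / V _: no change
2. f -> v, p -> b, s -> z, t -> d / _ Z: fires at position(s) 7: parupuzb
surface: parupuzb

cell RANK=un, CASE=vo:
underlying: pa-rupu-ufo
1. e, u -> 0 / V _: fires at position(s) 7: parupufo
2. f -> v, p -> b, s -> z, t -> d / _ Z: no change
surface: parupufo


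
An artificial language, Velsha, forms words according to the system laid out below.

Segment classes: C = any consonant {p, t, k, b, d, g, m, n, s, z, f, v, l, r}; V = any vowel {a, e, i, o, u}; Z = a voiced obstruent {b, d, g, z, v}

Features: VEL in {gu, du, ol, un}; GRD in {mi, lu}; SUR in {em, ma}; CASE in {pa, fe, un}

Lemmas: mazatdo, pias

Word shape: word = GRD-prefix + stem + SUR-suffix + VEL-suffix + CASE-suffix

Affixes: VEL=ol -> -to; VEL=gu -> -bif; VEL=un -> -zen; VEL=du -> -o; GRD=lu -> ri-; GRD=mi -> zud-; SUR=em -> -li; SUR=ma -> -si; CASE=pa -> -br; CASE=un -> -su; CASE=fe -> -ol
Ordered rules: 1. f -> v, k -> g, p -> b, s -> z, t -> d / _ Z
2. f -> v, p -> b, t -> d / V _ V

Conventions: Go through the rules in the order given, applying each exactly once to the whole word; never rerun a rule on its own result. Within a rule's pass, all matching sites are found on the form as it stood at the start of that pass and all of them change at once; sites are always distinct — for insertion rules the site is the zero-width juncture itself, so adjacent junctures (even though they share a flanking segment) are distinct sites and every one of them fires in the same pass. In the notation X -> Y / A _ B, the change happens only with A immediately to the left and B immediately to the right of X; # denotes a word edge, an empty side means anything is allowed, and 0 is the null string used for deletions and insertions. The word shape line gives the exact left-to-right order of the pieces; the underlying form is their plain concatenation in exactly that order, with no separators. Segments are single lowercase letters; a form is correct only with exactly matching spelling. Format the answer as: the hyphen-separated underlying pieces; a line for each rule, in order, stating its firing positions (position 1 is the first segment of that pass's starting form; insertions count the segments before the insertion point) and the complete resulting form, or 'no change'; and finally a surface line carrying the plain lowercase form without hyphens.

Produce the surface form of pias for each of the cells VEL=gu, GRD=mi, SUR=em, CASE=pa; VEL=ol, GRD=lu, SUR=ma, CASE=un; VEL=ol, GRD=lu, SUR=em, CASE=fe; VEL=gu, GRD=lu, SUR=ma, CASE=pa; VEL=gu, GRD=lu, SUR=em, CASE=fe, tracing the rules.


cell VEL=gu, GRD=mi, SUR=em, CASE=pa:
underlying: zud-pias-li-bif-br
1. f -> v, k -> g, p -> b, s -> z, t -> d / _ Z: fires at position(s) 12: zudpiaslibivbr
2. f -> v, p -> b, t -> d / V _ V: no change
surface: zudpiaslibivbr

cell VEL=ol, GRD=lu, SUR=ma, CASE=un:
underlying: ri-pias-si-to-su
1. f -> v, k -> g, p -> b, s -> z, t -> d / _ Z: no change
2. f -> v, p -> b, t -> d / V _ V: fires at position(s) 3, 9: ribiassidosu
surface: ribiassidosu

cell VEL=ol, GRD=lu, SUR=em, CASE=fe:
underlying: ri-pias-li-to-ol
1. f -> v, k -> g, p -> b, s -> z, t -> d / _ Z: no change
2. f -> v, p -> b, t -> d / V _ V: fires at position(s) 3, 9: ribiaslidool
surface: ribiaslidool

cell VEL=gu, GRD=lu, SUR=ma, CASE=pa:
underlying: ri-pias-si-bif-br
1. f -> v, k -> g, p -> b, s -> z, t -> d / _ Z: fires at position(s) 11: ripiassibivbr
2. f -> v, p -> b, t -> d / V _ V: fires at position(s) 3: ribiassibivbr
surface: ribiassibivbr

cell VEL=gu, GRD=lu, SUR=em, CASE=fe:
underlying: ri-pias-li-bif-ol
1. f -> v, k -> g, p -> b, s -> z, t -> d / _ Z: no change
2. f -> v, p -> b, t -> d / V _ V: fires at position(s) 3, 11: ribiaslibivol
surface: ribiaslibivol


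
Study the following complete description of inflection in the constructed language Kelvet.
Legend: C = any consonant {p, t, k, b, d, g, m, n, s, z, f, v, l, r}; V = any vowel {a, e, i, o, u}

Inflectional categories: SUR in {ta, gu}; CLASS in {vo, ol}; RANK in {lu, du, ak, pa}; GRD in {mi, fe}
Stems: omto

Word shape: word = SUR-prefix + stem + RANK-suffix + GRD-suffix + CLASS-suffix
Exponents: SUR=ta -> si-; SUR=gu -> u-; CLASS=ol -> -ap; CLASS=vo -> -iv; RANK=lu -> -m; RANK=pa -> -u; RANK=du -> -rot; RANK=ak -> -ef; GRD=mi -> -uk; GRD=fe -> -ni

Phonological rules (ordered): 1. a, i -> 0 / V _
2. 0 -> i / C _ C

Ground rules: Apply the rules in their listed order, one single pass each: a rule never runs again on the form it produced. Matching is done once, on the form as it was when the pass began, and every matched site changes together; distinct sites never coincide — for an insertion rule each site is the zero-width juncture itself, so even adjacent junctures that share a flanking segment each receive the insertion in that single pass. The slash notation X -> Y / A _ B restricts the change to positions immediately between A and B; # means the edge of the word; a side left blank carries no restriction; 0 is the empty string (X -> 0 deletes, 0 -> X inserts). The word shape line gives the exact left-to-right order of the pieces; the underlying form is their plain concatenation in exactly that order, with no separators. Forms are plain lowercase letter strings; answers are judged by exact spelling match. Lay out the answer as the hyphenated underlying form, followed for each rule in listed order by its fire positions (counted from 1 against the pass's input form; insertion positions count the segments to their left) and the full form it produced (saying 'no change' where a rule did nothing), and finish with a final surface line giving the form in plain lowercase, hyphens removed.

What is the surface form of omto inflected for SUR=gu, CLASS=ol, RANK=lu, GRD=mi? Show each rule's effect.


underlying: u-omto-m-uk-ap
1. a, i -> 0 / V _: no change
2. 0 -> i / C _ C: inserts after position(s) 3: uomitomukap
surface: uomitomukap


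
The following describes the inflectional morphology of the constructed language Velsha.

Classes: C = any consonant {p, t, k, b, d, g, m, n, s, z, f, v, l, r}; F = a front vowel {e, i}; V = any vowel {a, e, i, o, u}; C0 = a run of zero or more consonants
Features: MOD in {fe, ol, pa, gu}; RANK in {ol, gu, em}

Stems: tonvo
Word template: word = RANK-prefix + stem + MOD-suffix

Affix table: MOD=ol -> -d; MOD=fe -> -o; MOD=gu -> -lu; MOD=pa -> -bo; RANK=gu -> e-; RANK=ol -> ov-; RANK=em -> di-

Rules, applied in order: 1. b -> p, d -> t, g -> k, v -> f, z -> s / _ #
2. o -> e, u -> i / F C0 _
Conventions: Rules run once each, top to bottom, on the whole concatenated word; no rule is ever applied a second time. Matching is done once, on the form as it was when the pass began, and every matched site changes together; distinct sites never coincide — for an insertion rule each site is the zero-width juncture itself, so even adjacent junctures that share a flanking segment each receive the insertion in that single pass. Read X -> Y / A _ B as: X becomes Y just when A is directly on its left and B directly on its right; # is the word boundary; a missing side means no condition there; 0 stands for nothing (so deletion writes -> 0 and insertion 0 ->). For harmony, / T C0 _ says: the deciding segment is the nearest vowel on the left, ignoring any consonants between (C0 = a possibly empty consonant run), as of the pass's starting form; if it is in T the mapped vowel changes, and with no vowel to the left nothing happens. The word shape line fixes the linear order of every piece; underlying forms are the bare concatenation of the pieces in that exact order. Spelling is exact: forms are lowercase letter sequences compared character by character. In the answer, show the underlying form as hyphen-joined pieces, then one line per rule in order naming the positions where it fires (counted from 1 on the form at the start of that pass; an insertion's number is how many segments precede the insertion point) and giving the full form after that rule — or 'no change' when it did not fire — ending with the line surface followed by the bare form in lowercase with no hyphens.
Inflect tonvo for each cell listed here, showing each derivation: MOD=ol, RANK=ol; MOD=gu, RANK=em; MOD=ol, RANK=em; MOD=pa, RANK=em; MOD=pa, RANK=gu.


cell MOD=ol, RANK=ol:
underlying: ov-tonvo-d
1. b -> p, d -> t, g -> k, v -> f, z -> s / _ #: fires at position(s) 8: ovtonvot
2. o -> e, u -> i / F C0 _: no change
surface: ovtonvot

cell MOD=gu, RANK=em:
underlying: di-tonvo-lu
1. b -> p, d -> t, g -> k, v -> f, z -> s / _ #: no change
2. o -> e, u -> i / F C0 _: fires at position(s) 4: ditenvolu
surface: ditenvolu

cell MOD=ol, RANK=em:
underlying: di-tonvo-d
1. b -> p, d -> t, g -> k, v -> f, z -> s / _ #: fires at position(s) 8: ditonvot
2. o -> e, u -> i / F C0 _: fires at position(s) 4: ditenvot
surface: ditenvot

cell MOD=pa, RANK=em:
underlying: di-tonvo-bo
1. b -> p, d -> t, g -> k, v -> f, z -> s / _ #: no change
2. o -> e, u -> i / F C0 _: fires at position(s) 4: ditenvobo
surface: ditenvobo

cell MOD=pa, RANK=gu:
underlying: e-tonvo-bo
1. b -> p, d -> t, g -> k, v -> f, z -> s / _ #: no change
2. o -> e, u -> i / F C0 _: fires at position(s) 3: etenvobo
surface: etenvobo


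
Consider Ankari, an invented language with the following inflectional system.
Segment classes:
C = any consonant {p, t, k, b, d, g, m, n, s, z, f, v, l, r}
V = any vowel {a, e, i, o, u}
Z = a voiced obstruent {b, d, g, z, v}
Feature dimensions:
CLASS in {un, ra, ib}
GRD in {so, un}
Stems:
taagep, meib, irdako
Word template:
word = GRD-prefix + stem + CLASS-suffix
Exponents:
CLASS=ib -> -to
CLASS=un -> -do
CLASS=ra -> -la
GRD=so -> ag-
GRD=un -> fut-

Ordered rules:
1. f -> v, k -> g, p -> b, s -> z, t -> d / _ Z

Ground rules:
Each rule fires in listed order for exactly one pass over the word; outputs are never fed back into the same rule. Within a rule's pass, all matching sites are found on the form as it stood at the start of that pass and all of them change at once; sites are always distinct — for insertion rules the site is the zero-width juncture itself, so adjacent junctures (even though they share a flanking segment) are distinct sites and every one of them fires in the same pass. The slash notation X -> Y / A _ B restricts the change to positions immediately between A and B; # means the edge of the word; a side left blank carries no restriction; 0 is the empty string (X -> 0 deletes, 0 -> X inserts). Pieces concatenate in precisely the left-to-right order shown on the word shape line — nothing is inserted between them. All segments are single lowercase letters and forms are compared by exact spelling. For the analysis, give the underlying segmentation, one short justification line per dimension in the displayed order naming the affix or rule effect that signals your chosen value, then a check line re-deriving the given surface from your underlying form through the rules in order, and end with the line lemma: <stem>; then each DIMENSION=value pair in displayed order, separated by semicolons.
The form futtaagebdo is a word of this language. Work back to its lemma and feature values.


underlying: fut-taagep-do
CLASS=un - signalled by the affix -do
GRD=un - signalled by the affix fut-
check: futtaagepdo -> futtaagebdo
lemma: taagep; CLASS=un; GRD=un


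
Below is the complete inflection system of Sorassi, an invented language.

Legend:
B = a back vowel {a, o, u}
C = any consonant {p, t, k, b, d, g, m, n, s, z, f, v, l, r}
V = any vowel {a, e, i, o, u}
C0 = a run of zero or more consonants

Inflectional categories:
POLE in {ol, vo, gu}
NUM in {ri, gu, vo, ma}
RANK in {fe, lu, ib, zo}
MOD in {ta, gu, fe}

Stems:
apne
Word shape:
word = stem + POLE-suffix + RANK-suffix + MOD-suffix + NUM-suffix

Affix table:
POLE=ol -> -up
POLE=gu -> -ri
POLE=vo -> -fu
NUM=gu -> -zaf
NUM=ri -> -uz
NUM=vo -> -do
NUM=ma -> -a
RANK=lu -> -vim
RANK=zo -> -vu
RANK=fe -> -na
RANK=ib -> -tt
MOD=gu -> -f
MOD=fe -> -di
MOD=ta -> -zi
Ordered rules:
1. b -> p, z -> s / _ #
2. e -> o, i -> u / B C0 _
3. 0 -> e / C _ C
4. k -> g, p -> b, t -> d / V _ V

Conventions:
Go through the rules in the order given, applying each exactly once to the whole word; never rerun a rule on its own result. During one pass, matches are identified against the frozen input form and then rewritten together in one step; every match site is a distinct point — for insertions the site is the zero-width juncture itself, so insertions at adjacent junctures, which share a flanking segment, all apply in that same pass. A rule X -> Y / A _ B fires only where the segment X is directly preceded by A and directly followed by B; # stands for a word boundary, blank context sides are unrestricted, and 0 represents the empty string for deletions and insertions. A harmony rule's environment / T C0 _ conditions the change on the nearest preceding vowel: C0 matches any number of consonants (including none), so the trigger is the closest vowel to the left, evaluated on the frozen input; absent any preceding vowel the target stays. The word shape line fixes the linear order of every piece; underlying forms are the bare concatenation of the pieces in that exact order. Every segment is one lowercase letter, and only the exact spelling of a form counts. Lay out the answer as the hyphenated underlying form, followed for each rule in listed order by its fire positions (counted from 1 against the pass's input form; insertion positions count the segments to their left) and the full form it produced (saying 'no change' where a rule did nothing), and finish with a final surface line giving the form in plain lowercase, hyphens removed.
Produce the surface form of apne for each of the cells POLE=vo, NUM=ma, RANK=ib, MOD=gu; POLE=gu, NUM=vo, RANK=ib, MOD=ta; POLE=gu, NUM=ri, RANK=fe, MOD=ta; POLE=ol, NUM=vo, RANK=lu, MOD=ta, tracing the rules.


cell POLE=vo, NUM=ma, RANK=ib, MOD=gu:
underlying: apne-fu-tt-f-a
1. b -> p, z -> s / _ #: no change
2. e -> o, i -> u / B C0 _: fires at position(s) 4: apnofuttfa
3. 0 -> e / C _ C: inserts after position(s) 2, 7, 8: apenofutetefa
4. k -> g, p -> b, t -> d / V _ V: fires at position(s) 2, 8, 10: abenofudedefa
surface: abenofudedefa

cell POLE=gu, NUM=vo, RANK=ib, MOD=ta:
underlying: apne-ri-tt-zi-do
1. b -> p, z -> s / _ #: no change
2. e -> o, i -> u / B C0 _: fires at position(s) 4: apnorittzido
3. 0 -> e / C _ C: inserts after position(s) 2, 7, 8: apenoritetezido
4. k -> g, p -> b, t -> d / V _ V: fires at position(s) 2, 8, 10: abenoridedezido
surface: abenoridedezido

cell POLE=gu, NUM=ri, RANK=fe, MOD=ta:
underlying: apne-ri-na-zi-uz
1. b -> p, z -> s / _ #: fires at position(s) 12: apnerinazius
2. e -> o, i -> u / B C0 _: fires at position(s) 4, 10: apnorinazuus
3. 0 -> e / C _ C: inserts after position(s) 2: apenorinazuus
4. k -> g, p -> b, t -> d / V _ V: fires at position(s) 2: abenorinazuus
surface: abenorinazuus

cell POLE=ol, NUM=vo, RANK=lu, MOD=ta:
underlying: apne-up-vim-zi-do
1. b -> p, z -> s / _ #: no change
2. e -> o, i -> u / B C0 _: fires at position(s) 4, 8: apnoupvumzido
3. 0 -> e / C _ C: inserts after position(s) 2, 6, 9: apenoupevumezido
4. k -> g, p -> b, t -> d / V _ V: fires at position(s) 2, 7: abenoubevumezido
surface: abenoubevumezido


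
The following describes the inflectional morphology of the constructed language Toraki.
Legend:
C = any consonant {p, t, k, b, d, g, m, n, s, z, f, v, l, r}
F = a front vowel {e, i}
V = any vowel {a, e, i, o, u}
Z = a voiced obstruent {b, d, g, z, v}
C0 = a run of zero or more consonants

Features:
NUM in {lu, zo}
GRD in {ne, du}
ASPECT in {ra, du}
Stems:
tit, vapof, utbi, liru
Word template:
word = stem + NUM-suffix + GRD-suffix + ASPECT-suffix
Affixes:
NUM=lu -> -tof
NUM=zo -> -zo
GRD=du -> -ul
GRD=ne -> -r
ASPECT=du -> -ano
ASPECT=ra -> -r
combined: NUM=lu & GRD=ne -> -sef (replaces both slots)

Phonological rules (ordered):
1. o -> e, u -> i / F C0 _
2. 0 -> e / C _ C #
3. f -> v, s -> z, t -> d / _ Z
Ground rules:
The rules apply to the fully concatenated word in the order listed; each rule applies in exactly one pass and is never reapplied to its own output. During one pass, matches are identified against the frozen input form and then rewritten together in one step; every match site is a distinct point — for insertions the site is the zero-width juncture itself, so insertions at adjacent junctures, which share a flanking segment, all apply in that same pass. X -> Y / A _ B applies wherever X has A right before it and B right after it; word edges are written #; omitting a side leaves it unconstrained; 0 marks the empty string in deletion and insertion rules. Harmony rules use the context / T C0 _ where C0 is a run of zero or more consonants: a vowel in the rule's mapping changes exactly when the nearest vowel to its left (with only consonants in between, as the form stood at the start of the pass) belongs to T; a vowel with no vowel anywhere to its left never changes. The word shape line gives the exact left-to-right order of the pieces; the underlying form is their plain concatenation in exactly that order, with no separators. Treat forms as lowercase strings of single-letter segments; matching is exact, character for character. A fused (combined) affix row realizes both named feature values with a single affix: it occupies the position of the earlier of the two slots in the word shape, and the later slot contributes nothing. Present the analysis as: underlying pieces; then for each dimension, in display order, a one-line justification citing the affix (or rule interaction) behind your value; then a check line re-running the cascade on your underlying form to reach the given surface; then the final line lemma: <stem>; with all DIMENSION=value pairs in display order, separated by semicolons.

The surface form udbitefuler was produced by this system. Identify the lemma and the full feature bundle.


underlying: utbi-tof-ul-r
NUM=lu - signalled by the affix -tof
GRD=du - signalled by the affix -ul
ASPECT=ra - signalled by the affix -r
check: utbitofulr -> utbitefulr -> utbitefuler -> udbitefuler
lemma: utbi; NUM=lu; GRD=du; ASPECT=ra


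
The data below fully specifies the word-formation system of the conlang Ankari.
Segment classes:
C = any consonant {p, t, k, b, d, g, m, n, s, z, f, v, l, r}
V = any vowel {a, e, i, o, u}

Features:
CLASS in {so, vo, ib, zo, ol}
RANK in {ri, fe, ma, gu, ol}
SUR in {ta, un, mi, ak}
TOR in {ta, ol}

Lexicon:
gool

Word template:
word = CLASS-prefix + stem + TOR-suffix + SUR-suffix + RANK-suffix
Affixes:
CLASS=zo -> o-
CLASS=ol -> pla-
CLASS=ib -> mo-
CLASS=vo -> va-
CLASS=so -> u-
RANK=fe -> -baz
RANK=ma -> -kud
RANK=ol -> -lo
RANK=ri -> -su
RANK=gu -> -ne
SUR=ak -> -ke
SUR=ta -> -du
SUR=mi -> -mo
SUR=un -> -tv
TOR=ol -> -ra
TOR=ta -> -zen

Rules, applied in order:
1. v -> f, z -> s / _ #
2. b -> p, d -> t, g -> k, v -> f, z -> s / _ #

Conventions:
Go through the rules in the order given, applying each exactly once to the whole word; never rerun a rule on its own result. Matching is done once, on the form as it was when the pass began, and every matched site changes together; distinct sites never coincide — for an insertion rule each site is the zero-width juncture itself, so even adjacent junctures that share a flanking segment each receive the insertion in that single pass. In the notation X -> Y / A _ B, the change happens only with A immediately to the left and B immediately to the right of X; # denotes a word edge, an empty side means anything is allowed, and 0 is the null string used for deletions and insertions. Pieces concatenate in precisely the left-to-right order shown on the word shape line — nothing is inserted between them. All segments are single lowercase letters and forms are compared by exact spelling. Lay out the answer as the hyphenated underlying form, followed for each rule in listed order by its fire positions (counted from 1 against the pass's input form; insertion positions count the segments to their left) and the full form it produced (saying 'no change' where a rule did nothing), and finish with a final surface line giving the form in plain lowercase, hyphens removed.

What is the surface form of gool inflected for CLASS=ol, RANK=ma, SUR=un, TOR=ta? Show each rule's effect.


underlying: pla-gool-zen-tv-kud
1. v -> f, z -> s / _ #: no change
2. b -> p, d -> t, g -> k, v -> f, z -> s / _ #: fires at position(s) 15: plagoolzentvkut
surface: plagoolzentvkut


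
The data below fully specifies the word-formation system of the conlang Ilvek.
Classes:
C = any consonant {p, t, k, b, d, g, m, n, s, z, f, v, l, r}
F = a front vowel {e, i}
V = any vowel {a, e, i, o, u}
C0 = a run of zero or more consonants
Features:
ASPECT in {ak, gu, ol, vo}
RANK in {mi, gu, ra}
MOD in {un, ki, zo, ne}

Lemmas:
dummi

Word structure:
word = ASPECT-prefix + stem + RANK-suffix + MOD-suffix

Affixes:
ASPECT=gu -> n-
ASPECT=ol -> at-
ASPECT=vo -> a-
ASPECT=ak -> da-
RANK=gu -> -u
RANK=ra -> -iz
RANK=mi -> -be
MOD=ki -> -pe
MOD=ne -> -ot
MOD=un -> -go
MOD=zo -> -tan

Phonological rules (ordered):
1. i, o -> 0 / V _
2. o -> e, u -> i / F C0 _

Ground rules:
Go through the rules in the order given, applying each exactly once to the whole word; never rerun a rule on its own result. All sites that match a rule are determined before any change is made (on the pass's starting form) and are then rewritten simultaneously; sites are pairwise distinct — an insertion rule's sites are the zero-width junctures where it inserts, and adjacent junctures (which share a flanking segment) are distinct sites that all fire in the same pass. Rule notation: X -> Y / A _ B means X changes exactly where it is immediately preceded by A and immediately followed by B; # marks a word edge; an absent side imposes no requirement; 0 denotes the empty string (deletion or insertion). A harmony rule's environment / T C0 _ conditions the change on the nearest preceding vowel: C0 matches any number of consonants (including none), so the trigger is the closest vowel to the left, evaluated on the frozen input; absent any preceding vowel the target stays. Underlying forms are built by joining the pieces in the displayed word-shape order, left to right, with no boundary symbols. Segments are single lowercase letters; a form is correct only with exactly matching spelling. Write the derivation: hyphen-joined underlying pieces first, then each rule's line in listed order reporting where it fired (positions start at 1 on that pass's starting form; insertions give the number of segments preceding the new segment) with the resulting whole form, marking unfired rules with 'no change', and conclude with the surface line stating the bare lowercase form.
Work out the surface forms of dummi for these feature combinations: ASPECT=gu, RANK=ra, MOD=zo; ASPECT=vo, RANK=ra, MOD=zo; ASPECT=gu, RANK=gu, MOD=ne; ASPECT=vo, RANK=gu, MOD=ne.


cell ASPECT=gu, RANK=ra, MOD=zo:
underlying: n-dummi-iz-tan
1. i, o -> 0 / V _: fires at position(s) 7: ndummiztan
2. o -> e, u -> i / F C0 _: no change
surface: ndummiztan

cell ASPECT=vo, RANK=ra, MOD=zo:
underlying: a-dummi-iz-tan
1. i, o -> 0 / V _: fires at position(s) 7: adummiztan
2. o -> e, u -> i / F C0 _: no change
surface: adummiztan

cell ASPECT=gu, RANK=gu, MOD=ne:
underlying: n-dummi-u-ot
1. i, o -> 0 / V _: fires at position(s) 8: ndummiut
2. o -> e, u -> i / F C0 _: fires at position(s) 7: ndummiit
surface: ndummiit

cell ASPECT=vo, RANK=gu, MOD=ne:
underlying: a-dummi-u-ot
1. i, o -> 0 / V _: fires at position(s) 8: adummiut
2. o -> e, u -> i / F C0 _: fires at position(s) 7: adummiit
surface: adummiit


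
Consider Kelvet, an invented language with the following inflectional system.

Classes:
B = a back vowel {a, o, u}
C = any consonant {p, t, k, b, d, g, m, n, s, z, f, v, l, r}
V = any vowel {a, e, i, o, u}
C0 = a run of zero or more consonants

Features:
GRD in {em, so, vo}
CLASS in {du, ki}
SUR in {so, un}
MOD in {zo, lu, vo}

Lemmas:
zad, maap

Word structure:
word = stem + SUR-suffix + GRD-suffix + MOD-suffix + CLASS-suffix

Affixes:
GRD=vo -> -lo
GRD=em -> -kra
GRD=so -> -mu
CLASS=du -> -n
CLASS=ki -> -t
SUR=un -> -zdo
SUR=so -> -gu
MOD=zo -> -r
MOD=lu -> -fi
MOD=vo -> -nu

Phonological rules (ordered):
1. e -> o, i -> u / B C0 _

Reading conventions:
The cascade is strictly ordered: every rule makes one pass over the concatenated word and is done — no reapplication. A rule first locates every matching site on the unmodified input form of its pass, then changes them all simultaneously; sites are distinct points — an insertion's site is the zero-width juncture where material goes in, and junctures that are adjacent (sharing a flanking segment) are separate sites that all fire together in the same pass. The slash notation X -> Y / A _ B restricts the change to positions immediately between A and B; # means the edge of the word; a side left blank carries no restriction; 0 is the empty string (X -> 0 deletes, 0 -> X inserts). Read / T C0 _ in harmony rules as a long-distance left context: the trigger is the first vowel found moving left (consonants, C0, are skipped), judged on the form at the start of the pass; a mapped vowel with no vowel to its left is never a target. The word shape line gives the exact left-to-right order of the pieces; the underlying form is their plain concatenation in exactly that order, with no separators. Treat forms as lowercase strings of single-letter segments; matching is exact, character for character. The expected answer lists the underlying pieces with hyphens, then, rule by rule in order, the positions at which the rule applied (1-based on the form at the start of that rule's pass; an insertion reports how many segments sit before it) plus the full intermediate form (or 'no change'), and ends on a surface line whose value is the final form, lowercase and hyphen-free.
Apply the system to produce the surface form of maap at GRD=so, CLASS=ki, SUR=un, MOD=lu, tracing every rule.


underlying: maap-zdo-mu-fi-t
1. e -> o, i -> u / B C0 _: fires at position(s) 11: maapzdomufut
surface: maapzdomufut


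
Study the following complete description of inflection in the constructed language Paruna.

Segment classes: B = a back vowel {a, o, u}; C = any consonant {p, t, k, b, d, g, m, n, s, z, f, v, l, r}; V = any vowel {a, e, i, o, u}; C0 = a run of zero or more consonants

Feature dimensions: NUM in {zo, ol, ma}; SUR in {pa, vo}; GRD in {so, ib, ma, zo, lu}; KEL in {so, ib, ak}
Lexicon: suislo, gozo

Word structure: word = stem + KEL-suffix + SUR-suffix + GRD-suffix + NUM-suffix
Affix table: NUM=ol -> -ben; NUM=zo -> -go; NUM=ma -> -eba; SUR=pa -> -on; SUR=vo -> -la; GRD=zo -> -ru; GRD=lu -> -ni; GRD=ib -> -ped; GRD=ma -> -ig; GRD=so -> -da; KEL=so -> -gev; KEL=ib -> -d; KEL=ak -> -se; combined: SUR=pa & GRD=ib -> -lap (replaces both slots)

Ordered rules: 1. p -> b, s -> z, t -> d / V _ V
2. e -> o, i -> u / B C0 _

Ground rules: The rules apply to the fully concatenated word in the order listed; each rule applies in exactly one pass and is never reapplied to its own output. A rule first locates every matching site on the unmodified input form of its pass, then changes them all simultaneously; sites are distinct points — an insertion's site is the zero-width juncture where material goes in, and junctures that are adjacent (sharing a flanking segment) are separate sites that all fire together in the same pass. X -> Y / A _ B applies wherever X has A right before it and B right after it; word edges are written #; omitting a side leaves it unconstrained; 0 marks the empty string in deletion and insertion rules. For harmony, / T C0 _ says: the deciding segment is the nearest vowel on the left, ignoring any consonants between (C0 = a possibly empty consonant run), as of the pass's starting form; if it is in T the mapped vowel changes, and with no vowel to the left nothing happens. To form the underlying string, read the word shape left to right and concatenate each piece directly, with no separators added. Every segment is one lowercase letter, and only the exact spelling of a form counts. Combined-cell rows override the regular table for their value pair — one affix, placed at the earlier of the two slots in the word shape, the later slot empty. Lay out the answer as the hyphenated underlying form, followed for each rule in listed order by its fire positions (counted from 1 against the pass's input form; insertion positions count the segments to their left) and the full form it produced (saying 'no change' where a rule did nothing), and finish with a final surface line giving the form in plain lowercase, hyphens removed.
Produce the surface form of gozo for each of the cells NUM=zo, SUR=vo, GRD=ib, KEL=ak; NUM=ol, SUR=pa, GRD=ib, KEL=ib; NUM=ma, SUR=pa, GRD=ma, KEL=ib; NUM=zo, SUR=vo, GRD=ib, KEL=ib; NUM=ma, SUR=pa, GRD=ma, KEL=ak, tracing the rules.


cell NUM=zo, SUR=vo, GRD=ib, KEL=ak:
underlying: gozo-se-la-ped-go
1. p -> b, s -> z, t -> d / V _ V: fires at position(s) 5, 9: gozozelabedgo
2. e -> o, i -> u / B C0 _: fires at position(s) 6, 10: gozozolabodgo
surface: gozozolabodgo

cell NUM=ol, SUR=pa, GRD=ib, KEL=ib:
underlying: gozo-d-lap-ben
1. p -> b, s -> z, t -> d / V _ V: no change
2. e -> o, i -> u / B C0 _: fires at position(s) 10: gozodlapbon
surface: gozodlapbon

cell NUM=ma, SUR=pa, GRD=ma, KEL=ib:
underlying: gozo-d-on-ig-eba
1. p -> b, s -> z, t -> d / V _ V: no change
2. e -> o, i -> u / B C0 _: fires at position(s) 8: gozodonugeba
surface: gozodonugeba

cell NUM=zo, SUR=vo, GRD=ib, KEL=ib:
underlying: gozo-d-la-ped-go
1. p -> b, s -> z, t -> d / V _ V: fires at position(s) 8: gozodlabedgo
2. e -> o, i -> u / B C0 _: fires at position(s) 9: gozodlabodgo
surface: gozodlabodgo

cell NUM=ma, SUR=pa, GRD=ma, KEL=ak:
underlying: gozo-se-on-ig-eba
1. p -> b, s -> z, t -> d / V _ V: fires at position(s) 5: gozozeonigeba
2. e -> o, i -> u / B C0 _: fires at position(s) 6, 9: gozozoonugeba
surface: gozozoonugeba


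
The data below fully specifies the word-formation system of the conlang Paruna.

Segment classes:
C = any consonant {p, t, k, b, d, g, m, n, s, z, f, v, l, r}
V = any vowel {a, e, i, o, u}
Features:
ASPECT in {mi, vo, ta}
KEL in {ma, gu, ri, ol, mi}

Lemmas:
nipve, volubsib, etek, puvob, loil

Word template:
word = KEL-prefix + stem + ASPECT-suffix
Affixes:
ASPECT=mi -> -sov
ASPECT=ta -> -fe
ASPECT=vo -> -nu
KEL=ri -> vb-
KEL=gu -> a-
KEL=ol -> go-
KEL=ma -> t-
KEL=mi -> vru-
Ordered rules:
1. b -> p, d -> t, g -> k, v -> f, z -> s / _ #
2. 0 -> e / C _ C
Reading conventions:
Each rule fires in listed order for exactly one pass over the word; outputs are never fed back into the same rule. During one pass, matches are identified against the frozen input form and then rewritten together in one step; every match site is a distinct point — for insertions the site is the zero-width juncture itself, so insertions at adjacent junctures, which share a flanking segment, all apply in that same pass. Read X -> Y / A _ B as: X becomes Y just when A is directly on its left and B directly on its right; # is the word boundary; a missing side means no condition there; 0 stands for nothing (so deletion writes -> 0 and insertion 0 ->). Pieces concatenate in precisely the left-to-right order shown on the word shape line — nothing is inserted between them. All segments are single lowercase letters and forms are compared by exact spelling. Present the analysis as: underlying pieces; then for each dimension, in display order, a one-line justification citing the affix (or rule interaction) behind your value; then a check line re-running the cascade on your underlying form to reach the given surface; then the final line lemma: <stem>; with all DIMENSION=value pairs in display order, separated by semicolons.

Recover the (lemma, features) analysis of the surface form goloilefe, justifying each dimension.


underlying: go-loil-fe
ASPECT=ta - signalled by the affix -fe
KEL=ol - signalled by the affix go-
check: goloilfe -> goloilfe -> goloilefe
lemma: loil; ASPECT=ta; KEL=ol
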